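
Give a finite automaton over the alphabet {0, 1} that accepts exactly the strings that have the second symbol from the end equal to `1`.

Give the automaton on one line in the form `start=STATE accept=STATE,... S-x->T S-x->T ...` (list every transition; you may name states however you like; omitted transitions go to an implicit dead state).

Because acceptance depends on a position counted from the end, the machine has to buffer the most recent 2 symbols. Make each state the string of the last up-to-2 symbols read; on input `x` shift the window left and append `x`. Accept when the buffered window has length 2 and begins with `1`.
With 7 states:
        0   1  
>  S0   S1  S2 
   S1   S3  S4 
   S2   S5  S6 
   S3   S3  S4 
   S4   S5  S6 
 * S5   S3  S4 
 * S6   S5  S6 
(> = start, * = accepting)

start=S0 accept=S5,S6 S0-0->S1 S0-1->S2 S1-0->S3 S1-1->S4 S2-0->S5 S2-1->S6 S3-0->S3 S3-1->S4 S4-0->S5 S4-1->S6 S5-0->S3 S5-1->S4 S6-0->S5 S6-1->S6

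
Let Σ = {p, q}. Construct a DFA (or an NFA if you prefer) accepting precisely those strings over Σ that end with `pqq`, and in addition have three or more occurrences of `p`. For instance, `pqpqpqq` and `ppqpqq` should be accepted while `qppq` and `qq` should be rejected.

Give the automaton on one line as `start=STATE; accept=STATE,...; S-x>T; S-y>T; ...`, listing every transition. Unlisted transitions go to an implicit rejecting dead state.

start=s0; accept=s5; s0-p>s1; s0-q>s0; s1-p>s2; s1-q>s1; s2-p>s3; s2-q>s2; s3-p>s3; s3-q>s4; s4-p>s3; s4-q>s5; s5-p>s3; s5-q>s2

Handle the two conditions separately and then intersect. One (4 states) tracks how much of the suffix `pqq` has currently been matched; the other (5 states) tracks the count of `p`s, saturating at 4. Each combined state is a pair, one component from each; accept when both components accept. After merging equivalent states the machine shrinks.
6 states suffice.
        p   q  
>  s0   s1  s0 
   s1   s2  s1 
   s2   s3  s2 
   s3   s3  s4 
   s4   s3  s5 
 * s5   s3  s2 
(> = start, * = accepting)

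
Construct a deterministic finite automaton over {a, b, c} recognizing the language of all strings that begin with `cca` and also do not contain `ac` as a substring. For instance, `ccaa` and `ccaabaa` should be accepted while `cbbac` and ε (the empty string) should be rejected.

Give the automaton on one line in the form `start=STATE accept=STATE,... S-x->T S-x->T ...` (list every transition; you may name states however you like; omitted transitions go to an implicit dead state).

Run two small machines in parallel and take their product. One (5 states) tracks whether the input so far still matches the prefix `cca`; the other (3 states) tracks partial matches of the forbidden pattern `ac`. Each combined state is a pair, one component from each; accept when both components accept. After merging equivalent states the machine shrinks.
A 6-state machine:
        a   b   c  
>  q0   q1  q1  q2 
   q1   q1  q1  q1 
   q2   q1  q1  q3 
   q3   q4  q1  q1 
 * q4   q4  q5  q1 
 * q5   q4  q5  q5 
(> = start, * = accepting)

start=q0 accept=q4,q5 q0-a->q1 q0-b->q1 q0-c->q2 q1-a->q1 q1-b->q1 q1-c->q1 q2-a->q1 q2-b->q1 q2-c->q3 q3-a->q4 q3-b->q1 q3-c->q1 q4-a->q4 q4-b->q5 q4-c->q1 q5-a->q4 q5-b->q5 q5-c->q5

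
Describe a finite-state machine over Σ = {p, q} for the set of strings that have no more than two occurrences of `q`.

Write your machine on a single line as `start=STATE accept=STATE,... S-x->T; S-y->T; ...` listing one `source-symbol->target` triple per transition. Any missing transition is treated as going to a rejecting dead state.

Only the number of `q`s matters, and only up to 3. Make a chain S0 → S1 → S2 → S3 advanced by each `q` (with S3 absorbing); every other symbol self-loops. The accepting set is {S0, S1, S2}.
        p   q  
>* S0   S0  S1 
 * S1   S1  S2 
 * S2   S2  S3 
   S3   S3  S3 
(> = start, * = accepting)

start=S0; accept=S0,S1,S2; S0-p->S0; S0-q->S1; S1-p->S1; S1-q->S2; S2-p->S2; S2-q->S3; S3-p->S3; S3-q->S3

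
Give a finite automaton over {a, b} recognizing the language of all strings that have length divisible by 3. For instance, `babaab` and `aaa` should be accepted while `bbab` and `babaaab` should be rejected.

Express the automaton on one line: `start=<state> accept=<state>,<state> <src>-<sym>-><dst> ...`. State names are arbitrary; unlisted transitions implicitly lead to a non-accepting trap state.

Only the length mod 3 matters, so use a 3-cycle: from any state, every input symbol moves to the next state, wrapping s2 back to s0. Mark s0 accepting.
A 3-state machine:
        a   b  
>* s0   s1  s1 
   s1   s2  s2 
   s2   s0  s0 
(> = start, * = accepting)

start=s0 accept=s0 s0-a->s1 s0-b->s1 s1-a->s2 s1-b->s2 s2-a->s0 s2-b->s0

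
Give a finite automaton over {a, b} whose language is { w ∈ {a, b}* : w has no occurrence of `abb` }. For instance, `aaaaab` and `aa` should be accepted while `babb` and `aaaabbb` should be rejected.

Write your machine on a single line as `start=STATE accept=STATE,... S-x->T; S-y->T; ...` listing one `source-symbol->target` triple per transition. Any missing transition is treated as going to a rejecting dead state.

This is the complement of 'contains `abb`'. Use the same substring-matching states — S0 through S3 holding how much of `abb` has just been matched — but flip the accepting set: everything except the trap S3 accepts.
4 states suffice.
        a   b  
>* S0   S1  S0 
 * S1   S1  S2 
 * S2   S1  S3 
   S3   S3  S3 
(> = start, * = accepting)

start=S0; accept=S0,S1,S2; S0-a->S1; S0-b->S0; S1-a->S1; S1-b->S2; S2-a->S1; S2-b->S3; S3-a->S3; S3-b->S3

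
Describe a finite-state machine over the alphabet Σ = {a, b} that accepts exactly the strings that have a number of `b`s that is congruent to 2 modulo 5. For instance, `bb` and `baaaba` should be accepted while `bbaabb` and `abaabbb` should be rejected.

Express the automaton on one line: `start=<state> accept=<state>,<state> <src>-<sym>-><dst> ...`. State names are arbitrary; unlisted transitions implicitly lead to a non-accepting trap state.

The only thing that matters is how many `b`s have appeared, reduced mod 5. Use one state per residue: q0 for 0, …, q4 for 4. Reading `b` moves to the next residue; anything else stays put. q2 is accepting.
5 states suffice.
        a   b  
>  q0   q0  q1 
   q1   q1  q2 
 * q2   q2  q3 
   q3   q3  q4 
   q4   q4  q0 
(> = start, * = accepting)

start=q0 accept=q2 q0-a->q0 q0-b->q1 q1-a->q1 q1-b->q2 q2-a->q2 q2-b->q3 q3-a->q3 q3-b->q4 q4-a->q4 q4-b->q0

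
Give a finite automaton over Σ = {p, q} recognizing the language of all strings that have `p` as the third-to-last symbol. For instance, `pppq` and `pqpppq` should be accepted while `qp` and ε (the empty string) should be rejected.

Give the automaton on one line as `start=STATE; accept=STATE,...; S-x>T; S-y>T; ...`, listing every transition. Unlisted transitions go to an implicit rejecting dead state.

A DFA must remember the last 3 symbols (since which symbol is third-to-last isn't known until the input ends). Use one state per possible window of the last ≤3 symbols; accept from those whose window starts with `p`.
15 states suffice.
          p    q  
>  S0     S1   S2 
   S1     S3   S4 
   S2     S5   S6 
   S3     S7   S8 
   S4     S9  S10 
   S5    S11  S12 
   S6    S13  S14 
 * S7     S7   S8 
 * S8     S9  S10 
 * S9    S11  S12 
 * S10   S13  S14 
   S11    S7   S8 
   S12    S9  S10 
   S13   S11  S12 
   S14   S13  S14 
(> = start, * = accepting)

start=S0; accept=S7,S8,S9,S10; S0-p>S1; S0-q>S2; S1-p>S3; S1-q>S4; S2-p>S5; S2-q>S6; S3-p>S7; S3-q>S8; S4-p>S9; S4-q>S10; S5-p>S11; S5-q>S12; S6-p>S13; S6-q>S14; S7-p>S7; S7-q>S8; S8-p>S9; S8-q>S10; S9-p>S11; S9-q>S12; S10-p>S13; S10-q>S14; S11-p>S7; S11-q>S8; S12-p>S9; S12-q>S10; S13-p>S11; S13-q>S12; S14-p>S13; S14-q>S14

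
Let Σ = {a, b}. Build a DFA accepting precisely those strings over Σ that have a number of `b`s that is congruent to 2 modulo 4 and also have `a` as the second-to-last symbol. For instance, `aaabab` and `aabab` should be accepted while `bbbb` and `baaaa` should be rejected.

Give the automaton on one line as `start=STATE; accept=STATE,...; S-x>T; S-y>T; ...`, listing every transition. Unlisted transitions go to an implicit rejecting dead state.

Build one automaton per condition and run them in lockstep. One (4 states) tracks the count of `b`s modulo 4; the other (7 states) tracks the last 2 symbols read. Each combined state is a pair, one component from each; accept when both components accept. After merging equivalent states the machine shrinks.
An 8-state machine:
        a   b  
>  q0   q0  q1 
   q1   q2  q3 
   q2   q2  q4 
   q3   q5  q6 
 * q4   q5  q6 
   q5   q7  q6 
   q6   q6  q0 
 * q7   q7  q6 
(> = start, * = accepting)

start=q0; accept=q4,q7; q0-a>q0; q0-b>q1; q1-a>q2; q1-b>q3; q2-a>q2; q2-b>q4; q3-a>q5; q3-b>q6; q4-a>q5; q4-b>q6; q5-a>q7; q5-b>q6; q6-a>q6; q6-b>q0; q7-a>q7; q7-b>q6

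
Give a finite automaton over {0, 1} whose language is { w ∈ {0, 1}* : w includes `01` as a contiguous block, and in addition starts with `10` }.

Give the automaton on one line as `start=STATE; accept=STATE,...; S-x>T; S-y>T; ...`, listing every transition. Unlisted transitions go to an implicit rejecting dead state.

start=q0; accept=q4; q0-0>q1; q0-1>q2; q1-0>q1; q1-1>q1; q2-0>q3; q2-1>q1; q3-0>q3; q3-1>q4; q4-0>q4; q4-1>q4

Run two small machines in parallel and take their product. The first has 3 states tracking whether and how much of `01` has been seen; the second has 4 states tracking whether the input so far still matches the prefix `10`. A product state is a pair (one from each), accepting exactly when both do. Minimizing collapses redundant product states.
With 5 states:
        0   1  
>  q0   q1  q2 
   q1   q1  q1 
   q2   q3  q1 
   q3   q3  q4 
 * q4   q4  q4 
(> = start, * = accepting)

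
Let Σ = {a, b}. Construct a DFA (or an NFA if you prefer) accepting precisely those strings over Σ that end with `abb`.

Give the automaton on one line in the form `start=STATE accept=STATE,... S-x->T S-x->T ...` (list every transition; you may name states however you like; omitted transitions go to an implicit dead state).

Remember how much of `abb` the current input suffix matches. State S0 means no match yet; S1 means the last symbol is `a`; S2 means the last 2 symbols are `ab`; S3 means the last 3 symbols are `abb`. Only S3 accepts. On a mismatch, fall back to the longest proper suffix that is still a prefix of `abb`.
A 4-state machine:
        a   b  
>  S0   S1  S0 
   S1   S1  S2 
   S2   S1  S3 
 * S3   S1  S0 
(> = start, * = accepting)

start=S0 accept=S3 S0-a->S1 S0-b->S0 S1-a->S1 S1-b->S2 S2-a->S1 S2-b->S3 S3-a->S1 S3-b->S0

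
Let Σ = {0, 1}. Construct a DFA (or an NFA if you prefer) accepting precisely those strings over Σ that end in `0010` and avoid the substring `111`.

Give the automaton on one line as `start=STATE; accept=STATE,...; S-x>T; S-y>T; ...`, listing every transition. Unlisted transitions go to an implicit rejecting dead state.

start=q0; accept=q7; q0-0>q1; q0-1>q2; q1-0>q3; q1-1>q2; q2-0>q1; q2-1>q4; q3-0>q3; q3-1>q5; q4-0>q1; q4-1>q6; q5-0>q7; q5-1>q4; q6-0>q6; q6-1>q6; q7-0>q3; q7-1>q2

Build one automaton per condition and run them in lockstep. One (5 states) tracks how much of the suffix `0010` has currently been matched; the other (4 states) tracks partial matches of the forbidden pattern `111`. Each combined state is a pair, one component from each; accept when both components accept. After merging equivalent states the machine shrinks.
An 8-state machine:
        0   1  
>  q0   q1  q2 
   q1   q3  q2 
   q2   q1  q4 
   q3   q3  q5 
   q4   q1  q6 
   q5   q7  q4 
   q6   q6  q6 
 * q7   q3  q2 
(> = start, * = accepting)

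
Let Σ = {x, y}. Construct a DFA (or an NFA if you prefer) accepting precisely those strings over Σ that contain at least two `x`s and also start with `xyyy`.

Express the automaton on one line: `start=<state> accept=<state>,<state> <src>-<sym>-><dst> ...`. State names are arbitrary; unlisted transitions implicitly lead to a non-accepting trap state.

Handle the two conditions separately and then intersect. The first has 4 states tracking the count of `x`s, saturating at 3; the second has 6 states tracking whether the input so far still matches the prefix `xyyy`. A product state is a pair (one from each), accepting exactly when both do.
          x    y  
>  q0     q1   q2 
   q1     q3   q4 
   q2     q5   q2 
   q3     q6   q3 
   q4     q3   q7 
   q5     q3   q5 
   q6     q6   q6 
   q7     q3   q8 
   q8     q9   q8 
 * q9    q10   q9 
 * q10   q10  q10 
(> = start, * = accepting)

start=q0 accept=q9,q10 q0-x->q1 q0-y->q2 q1-x->q3 q1-y->q4 q2-x->q5 q2-y->q2 q3-x->q6 q3-y->q3 q4-x->q3 q4-y->q7 q5-x->q3 q5-y->q5 q6-x->q6 q6-y->q6 q7-x->q3 q7-y->q8 q8-x->q9 q8-y->q8 q9-x->q10 q9-y->q9 q10-x->q10 q10-y->q10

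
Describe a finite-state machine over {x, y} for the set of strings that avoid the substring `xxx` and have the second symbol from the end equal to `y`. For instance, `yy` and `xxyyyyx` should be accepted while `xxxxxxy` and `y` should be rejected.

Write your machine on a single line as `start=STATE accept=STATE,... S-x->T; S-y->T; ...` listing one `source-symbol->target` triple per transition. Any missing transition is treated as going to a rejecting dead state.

Handle the two conditions separately and then intersect. One (4 states) tracks partial matches of the forbidden pattern `xxx`; the other (7 states) tracks the last 2 symbols read. Each combined state is a pair, one component from each; accept when both components accept. After merging equivalent states the machine shrinks.
A 7-state machine:
        x   y  
>  S0   S1  S2 
   S1   S3  S2 
   S2   S4  S5 
   S3   S6  S2 
 * S4   S3  S2 
 * S5   S4  S5 
   S6   S6  S6 
(> = start, * = accepting)

start=S0; accept=S4,S5; S0-x->S1; S0-y->S2; S1-x->S3; S1-y->S2; S2-x->S4; S2-y->S5; S3-x->S6; S3-y->S2; S4-x->S3; S4-y->S2; S5-x->S4; S5-y->S5; S6-x->S6; S6-y->S6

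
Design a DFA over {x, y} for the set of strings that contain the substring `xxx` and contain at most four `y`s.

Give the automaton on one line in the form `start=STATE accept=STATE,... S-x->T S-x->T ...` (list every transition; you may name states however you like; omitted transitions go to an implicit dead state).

Handle the two conditions separately and then intersect. The first has 4 states tracking whether and how much of `xxx` has been seen; the second has 6 states tracking the count of `y`s, saturating at 5. A product state is a pair (one from each), accepting exactly when both do.
       x  y 
>  A   B  C 
   B   D  C 
   C   E  F 
   D   G  C 
   E   H  F 
   F   I  J 
 * G   G  K 
   H   K  F 
   I   L  J 
   J   M  N 
 * K   K  O 
   L   O  J 
   M   P  N 
   N   Q  R 
 * O   O  S 
   P   S  N 
   Q   T  R 
   R   U  R 
 * S   S  V 
   T   V  R 
   U   W  R 
 * V   V  X 
   W   X  R 
   X   X  X 
(> = start, * = accepting)

start=A accept=G,K,O,S,V A-x->B A-y->C B-x->D B-y->C C-x->E C-y->F D-x->G D-y->C E-x->H E-y->F F-x->I F-y->J G-x->G G-y->K H-x->K H-y->F I-x->L I-y->J J-x->M J-y->N K-x->K K-y->O L-x->O L-y->J M-x->P M-y->N N-x->Q N-y->R O-x->O O-y->S P-x->S P-y->N Q-x->T Q-y->R R-x->U R-y->R S-x->S S-y->V T-x->V T-y->R U-x->W U-y->R V-x->V V-y->X W-x->X W-y->R X-x->X X-y->X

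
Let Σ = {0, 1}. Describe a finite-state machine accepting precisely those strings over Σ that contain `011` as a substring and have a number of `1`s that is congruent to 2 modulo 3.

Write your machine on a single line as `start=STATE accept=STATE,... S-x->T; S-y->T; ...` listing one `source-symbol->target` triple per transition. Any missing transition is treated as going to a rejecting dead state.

start=A; accept=G; A-0->B; A-1->C; B-0->B; B-1->D; C-0->E; C-1->F; D-0->E; D-1->G; E-0->E; E-1->H; F-0->I; F-1->A; G-0->G; G-1->J; H-0->I; H-1->J; I-0->I; I-1->K; J-0->J; J-1->L; K-0->B; K-1->L; L-0->L; L-1->G

Handle the two conditions separately and then intersect. The first has 4 states tracking whether and how much of `011` has been seen; the second has 3 states tracking the count of `1`s modulo 3. A product state is a pair (one from each), accepting exactly when both do.
       0  1 
>  A   B  C 
   B   B  D 
   C   E  F 
   D   E  G 
   E   E  H 
   F   I  A 
 * G   G  J 
   H   I  J 
   I   I  K 
   J   J  L 
   K   B  L 
   L   L  G 
(> = start, * = accepting)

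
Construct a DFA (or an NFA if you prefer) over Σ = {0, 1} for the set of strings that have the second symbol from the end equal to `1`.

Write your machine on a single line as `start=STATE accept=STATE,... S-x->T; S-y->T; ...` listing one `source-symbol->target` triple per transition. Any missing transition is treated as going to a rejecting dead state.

Because acceptance depends on a position counted from the end, the machine has to buffer the most recent 2 symbols. Make each state the string of the last up-to-2 symbols read; on input `x` shift the window left and append `x`. Accept when the buffered window has length 2 and begins with `1`.
With 7 states:
        0   1  
>  q0   q1  q2 
   q1   q3  q4 
   q2   q5  q6 
   q3   q3  q4 
   q4   q5  q6 
 * q5   q3  q4 
 * q6   q5  q6 
(> = start, * = accepting)

start=q0; accept=q5,q6; q0-0->q1; q0-1->q2; q1-0->q3; q1-1->q4; q2-0->q5; q2-1->q6; q3-0->q3; q3-1->q4; q4-0->q5; q4-1->q6; q5-0->q3; q5-1->q4; q6-0->q5; q6-1->q6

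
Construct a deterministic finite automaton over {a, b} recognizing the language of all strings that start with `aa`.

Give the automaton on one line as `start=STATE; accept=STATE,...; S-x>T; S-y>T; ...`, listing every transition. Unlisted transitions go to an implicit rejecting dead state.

Check the first 2 symbols one by one: q0 through q1 record how many have matched `aa` so far; any wrong symbol goes to the dead state q3. After all 2 match we enter the accepting sink q2.
A 4-state machine:
        a   b  
>  q0   q1  q3 
   q1   q2  q3 
 * q2   q2  q2 
   q3   q3  q3 
(> = start, * = accepting)

start=q0; accept=q2; q0-a>q1; q0-b>q3; q1-a>q2; q1-b>q3; q2-a>q2; q2-b>q2; q3-a>q3; q3-b>q3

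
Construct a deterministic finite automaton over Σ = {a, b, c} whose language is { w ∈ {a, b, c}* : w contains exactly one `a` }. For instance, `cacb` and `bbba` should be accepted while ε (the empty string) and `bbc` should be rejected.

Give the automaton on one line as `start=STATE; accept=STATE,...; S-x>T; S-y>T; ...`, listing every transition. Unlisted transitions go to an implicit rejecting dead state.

start=q0; accept=q1; q0-a>q1; q0-b>q0; q0-c>q0; q1-a>q2; q1-b>q1; q1-c>q1; q2-a>q2; q2-b>q2; q2-c>q2

Count `a`s, saturating at 2: state q0 means no `a` yet, q1 means one `a` seen, q2 means more than one. Each `a` increments (capped at q2); other symbols loop. Accept from {q1}.
        a   b   c  
>  q0   q1  q0  q0 
 * q1   q2  q1  q1 
   q2   q2  q2  q2 
(> = start, * = accepting)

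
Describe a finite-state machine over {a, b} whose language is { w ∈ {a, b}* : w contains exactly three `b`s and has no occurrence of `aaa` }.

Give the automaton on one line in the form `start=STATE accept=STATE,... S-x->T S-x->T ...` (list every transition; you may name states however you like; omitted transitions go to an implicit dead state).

Build one automaton per condition and run them in lockstep. The first has 5 states tracking the count of `b`s, saturating at 4; the second has 4 states tracking partial matches of the forbidden pattern `aaa`. A product state is a pair (one from each), accepting exactly when both do. Minimizing collapses redundant product states.
          a    b  
>  S0     S1   S2 
   S1     S3   S2 
   S2     S4   S5 
   S3     S6   S2 
   S4     S7   S5 
   S5     S8   S9 
   S6     S6   S6 
   S7     S6   S5 
   S8    S10   S9 
 * S9    S11   S6 
   S10    S6   S9 
 * S11   S12   S6 
 * S12    S6   S6 
(> = start, * = accepting)

start=S0 accept=S9,S11,S12 S0-a->S1 S0-b->S2 S1-a->S3 S1-b->S2 S2-a->S4 S2-b->S5 S3-a->S6 S3-b->S2 S4-a->S7 S4-b->S5 S5-a->S8 S5-b->S9 S6-a->S6 S6-b->S6 S7-a->S6 S7-b->S5 S8-a->S10 S8-b->S9 S9-a->S11 S9-b->S6 S10-a->S6 S10-b->S9 S11-a->S12 S11-b->S6 S12-a->S6 S12-b->S6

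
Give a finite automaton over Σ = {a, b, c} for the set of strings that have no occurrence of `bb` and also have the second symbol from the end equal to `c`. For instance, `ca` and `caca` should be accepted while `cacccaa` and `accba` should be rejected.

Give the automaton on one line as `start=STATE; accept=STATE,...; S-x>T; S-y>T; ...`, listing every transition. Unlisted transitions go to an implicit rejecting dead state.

start=q0; accept=q4,q5,q6; q0-a>q0; q0-b>q1; q0-c>q2; q1-a>q0; q1-b>q3; q1-c>q2; q2-a>q4; q2-b>q5; q2-c>q6; q3-a>q3; q3-b>q3; q3-c>q3; q4-a>q0; q4-b>q1; q4-c>q2; q5-a>q0; q5-b>q3; q5-c>q2; q6-a>q4; q6-b>q5; q6-c>q6

Run two small machines in parallel and take their product. One (3 states) tracks partial matches of the forbidden pattern `bb`; the other (13 states) tracks the last 2 symbols read. Each combined state is a pair, one component from each; accept when both components accept. Minimizing collapses redundant product states.
With 7 states:
        a   b   c  
>  q0   q0  q1  q2 
   q1   q0  q3  q2 
   q2   q4  q5  q6 
   q3   q3  q3  q3 
 * q4   q0  q1  q2 
 * q5   q0  q3  q2 
 * q6   q4  q5  q6 
(> = start, * = accepting)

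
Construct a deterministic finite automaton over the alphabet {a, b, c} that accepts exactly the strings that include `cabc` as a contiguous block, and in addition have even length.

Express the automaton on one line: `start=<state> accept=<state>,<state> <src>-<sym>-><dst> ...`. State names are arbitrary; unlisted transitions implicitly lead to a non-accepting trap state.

Handle the two conditions separately and then intersect. The first has 5 states tracking whether and how much of `cabc` has been seen; the second has 2 states tracking the input length modulo 2. A product state is a pair (one from each), accepting exactly when both do.
A 10-state machine:
        a   b   c  
>  q0   q1  q1  q2 
   q1   q0  q0  q3 
   q2   q4  q0  q3 
   q3   q5  q1  q2 
   q4   q1  q6  q2 
   q5   q0  q7  q3 
   q6   q0  q0  q8 
   q7   q1  q1  q9 
 * q8   q9  q9  q9 
   q9   q8  q8  q8 
(> = start, * = accepting)

start=q0 accept=q8 q0-a->q1 q0-b->q1 q0-c->q2 q1-a->q0 q1-b->q0 q1-c->q3 q2-a->q4 q2-b->q0 q2-c->q3 q3-a->q5 q3-b->q1 q3-c->q2 q4-a->q1 q4-b->q6 q4-c->q2 q5-a->q0 q5-b->q7 q5-c->q3 q6-a->q0 q6-b->q0 q6-c->q8 q7-a->q1 q7-b->q1 q7-c->q9 q8-a->q9 q8-b->q9 q8-c->q9 q9-a->q8 q9-b->q8 q9-c->q8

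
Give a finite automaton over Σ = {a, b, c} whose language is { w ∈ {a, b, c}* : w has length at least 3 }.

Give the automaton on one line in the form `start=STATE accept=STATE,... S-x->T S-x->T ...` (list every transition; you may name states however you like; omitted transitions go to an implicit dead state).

We only need to distinguish lengths 0, 1, …, 3, and '>3'. Chain q0 → q1 → q2 → q3 → q4 on every symbol, with q4 looping. Accepting states: {q3, q4}.
        a   b   c  
>  q0   q1  q1  q1 
   q1   q2  q2  q2 
   q2   q3  q3  q3 
 * q3   q4  q4  q4 
 * q4   q4  q4  q4 
(> = start, * = accepting)

start=q0 accept=q3,q4 q0-a->q1 q0-b->q1 q0-c->q1 q1-a->q2 q1-b->q2 q1-c->q2 q2-a->q3 q2-b->q3 q2-c->q3 q3-a->q4 q3-b->q4 q3-c->q4 q4-a->q4 q4-b->q4 q4-c->q4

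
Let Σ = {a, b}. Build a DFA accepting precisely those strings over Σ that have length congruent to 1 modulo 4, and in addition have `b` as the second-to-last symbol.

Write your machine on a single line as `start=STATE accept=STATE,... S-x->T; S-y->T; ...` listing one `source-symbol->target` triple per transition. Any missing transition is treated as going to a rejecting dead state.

Run two small machines in parallel and take their product. The first has 4 states tracking the input length modulo 4; the second has 7 states tracking the last 2 symbols read. A product state is a pair (one from each), accepting exactly when both do.
A 19-state machine:
          a    b  
>  S0     S1   S2 
   S1     S3   S4 
   S2     S5   S6 
   S3     S7   S8 
   S4     S9  S10 
   S5     S7   S8 
   S6     S9  S10 
   S7    S11  S12 
   S8    S13  S14 
   S9    S11  S12 
   S10   S13  S14 
   S11   S15  S16 
   S12   S17  S18 
   S13   S15  S16 
   S14   S17  S18 
   S15    S3   S4 
   S16    S5   S6 
 * S17    S3   S4 
 * S18    S5   S6 
(> = start, * = accepting)

start=S0; accept=S17,S18; S0-a->S1; S0-b->S2; S1-a->S3; S1-b->S4; S2-a->S5; S2-b->S6; S3-a->S7; S3-b->S8; S4-a->S9; S4-b->S10; S5-a->S7; S5-b->S8; S6-a->S9; S6-b->S10; S7-a->S11; S7-b->S12; S8-a->S13; S8-b->S14; S9-a->S11; S9-b->S12; S10-a->S13; S10-b->S14; S11-a->S15; S11-b->S16; S12-a->S17; S12-b->S18; S13-a->S15; S13-b->S16; S14-a->S17; S14-b->S18; S15-a->S3; S15-b->S4; S16-a->S5; S16-b->S6; S17-a->S3; S17-b->S4; S18-a->S5; S18-b->S6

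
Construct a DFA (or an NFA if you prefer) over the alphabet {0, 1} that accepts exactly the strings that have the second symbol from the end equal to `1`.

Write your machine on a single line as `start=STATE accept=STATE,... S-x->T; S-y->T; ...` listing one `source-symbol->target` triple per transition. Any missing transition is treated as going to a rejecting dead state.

start=q0; accept=q5,q6; q0-0->q1; q0-1->q2; q1-0->q3; q1-1->q4; q2-0->q5; q2-1->q6; q3-0->q3; q3-1->q4; q4-0->q5; q4-1->q6; q5-0->q3; q5-1->q4; q6-0->q5; q6-1->q6

A DFA must remember the last 2 symbols (since which symbol is second-to-last isn't known until the input ends). Use one state per possible window of the last ≤2 symbols; accept from those whose window starts with `1`.
7 states suffice.
        0   1  
>  q0   q1  q2 
   q1   q3  q4 
   q2   q5  q6 
   q3   q3  q4 
   q4   q5  q6 
 * q5   q3  q4 
 * q6   q5  q6 
(> = start, * = accepting)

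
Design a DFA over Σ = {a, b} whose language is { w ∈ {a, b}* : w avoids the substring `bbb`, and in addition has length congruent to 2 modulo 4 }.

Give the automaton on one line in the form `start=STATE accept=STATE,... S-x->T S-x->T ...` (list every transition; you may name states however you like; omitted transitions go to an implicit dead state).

Handle the two conditions separately and then intersect. The first has 4 states tracking partial matches of the forbidden pattern `bbb`; the second has 4 states tracking the input length modulo 4. A product state is a pair (one from each), accepting exactly when both do. After merging equivalent states the machine shrinks.
With 13 states:
          a    b  
>  q0     q1   q2 
   q1     q3   q4 
   q2     q3   q5 
 * q3     q6   q7 
 * q4     q6   q8 
 * q5     q6   q9 
   q6     q0  q10 
   q7     q0  q11 
   q8     q0   q9 
   q9     q9   q9 
   q10    q1  q12 
   q11    q1   q9 
   q12    q3   q9 
(> = start, * = accepting)

start=q0 accept=q3,q4,q5 q0-a->q1 q0-b->q2 q1-a->q3 q1-b->q4 q2-a->q3 q2-b->q5 q3-a->q6 q3-b->q7 q4-a->q6 q4-b->q8 q5-a->q6 q5-b->q9 q6-a->q0 q6-b->q10 q7-a->q0 q7-b->q11 q8-a->q0 q8-b->q9 q9-a->q9 q9-b->q9 q10-a->q1 q10-b->q12 q11-a->q1 q11-b->q9 q12-a->q3 q12-b->q9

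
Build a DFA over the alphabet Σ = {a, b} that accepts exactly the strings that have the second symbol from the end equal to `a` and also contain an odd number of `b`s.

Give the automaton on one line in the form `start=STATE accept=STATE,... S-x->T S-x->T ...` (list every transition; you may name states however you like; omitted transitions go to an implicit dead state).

start=S0 accept=S4,S7 S0-a->S1 S0-b->S2 S1-a->S3 S1-b->S4 S2-a->S5 S2-b->S6 S3-a->S3 S3-b->S4 S4-a->S5 S4-b->S6 S5-a->S7 S5-b->S8 S6-a->S9 S6-b->S10 S7-a->S7 S7-b->S8 S8-a->S9 S8-b->S10 S9-a->S3 S9-b->S4 S10-a->S5 S10-b->S6

Handle the two conditions separately and then intersect. The first has 7 states tracking the last 2 symbols read; the second has 2 states tracking the count of `b`s modulo 2. A product state is a pair (one from each), accepting exactly when both do.
11 states suffice.
          a    b  
>  S0     S1   S2 
   S1     S3   S4 
   S2     S5   S6 
   S3     S3   S4 
 * S4     S5   S6 
   S5     S7   S8 
   S6     S9  S10 
 * S7     S7   S8 
   S8     S9  S10 
   S9     S3   S4 
   S10    S5   S6 
(> = start, * = accepting)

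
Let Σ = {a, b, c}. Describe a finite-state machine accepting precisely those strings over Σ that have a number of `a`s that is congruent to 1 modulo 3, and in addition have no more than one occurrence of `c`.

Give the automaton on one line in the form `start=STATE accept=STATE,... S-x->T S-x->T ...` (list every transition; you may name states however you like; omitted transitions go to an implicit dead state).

start=S0 accept=S1,S4 S0-a->S1 S0-b->S0 S0-c->S2 S1-a->S3 S1-b->S1 S1-c->S4 S2-a->S4 S2-b->S2 S2-c->S5 S3-a->S0 S3-b->S3 S3-c->S6 S4-a->S6 S4-b->S4 S4-c->S5 S5-a->S5 S5-b->S5 S5-c->S5 S6-a->S2 S6-b->S6 S6-c->S5

Build one automaton per condition and run them in lockstep. The first has 3 states tracking the count of `a`s modulo 3; the second has 3 states tracking the count of `c`s, saturating at 2. A product state is a pair (one from each), accepting exactly when both do. Equivalent product states are then merged.
With 7 states:
        a   b   c  
>  S0   S1  S0  S2 
 * S1   S3  S1  S4 
   S2   S4  S2  S5 
   S3   S0  S3  S6 
 * S4   S6  S4  S5 
   S5   S5  S5  S5 
   S6   S2  S6  S5 
(> = start, * = accepting)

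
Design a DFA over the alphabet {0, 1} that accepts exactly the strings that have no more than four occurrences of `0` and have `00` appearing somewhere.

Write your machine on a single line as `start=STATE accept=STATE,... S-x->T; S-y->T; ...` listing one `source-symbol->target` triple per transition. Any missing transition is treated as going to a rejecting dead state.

Build one automaton per condition and run them in lockstep. The first has 6 states tracking the count of `0`s, saturating at 5; the second has 3 states tracking whether and how much of `00` has been seen. A product state is a pair (one from each), accepting exactly when both do. Minimizing collapses redundant product states.
A 10-state machine:
        0   1  
>  S0   S1  S0 
   S1   S2  S3 
 * S2   S4  S2 
   S3   S5  S3 
 * S4   S6  S4 
   S5   S4  S7 
 * S6   S8  S6 
   S7   S9  S7 
   S8   S8  S8 
   S9   S6  S8 
(> = start, * = accepting)

start=S0; accept=S2,S4,S6; S0-0->S1; S0-1->S0; S1-0->S2; S1-1->S3; S2-0->S4; S2-1->S2; S3-0->S5; S3-1->S3; S4-0->S6; S4-1->S4; S5-0->S4; S5-1->S7; S6-0->S8; S6-1->S6; S7-0->S9; S7-1->S7; S8-0->S8; S8-1->S8; S9-0->S6; S9-1->S8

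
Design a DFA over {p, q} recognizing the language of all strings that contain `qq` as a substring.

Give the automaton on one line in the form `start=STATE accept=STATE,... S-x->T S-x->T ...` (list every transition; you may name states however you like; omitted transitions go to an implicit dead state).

start=A accept=C A-p->A A-q->B B-p->A B-q->C C-p->C C-q->C

Track how much of `qq` has been matched so far: state A is no progress, C is the absorbing accept state reached once `qq` has occurred. Intermediate states record partial matches; on a mismatch, fall back to the longest reusable overlap.
A 3-state machine:
       p  q 
>  A   A  B 
   B   A  C 
 * C   C  C 
(> = start, * = accepting)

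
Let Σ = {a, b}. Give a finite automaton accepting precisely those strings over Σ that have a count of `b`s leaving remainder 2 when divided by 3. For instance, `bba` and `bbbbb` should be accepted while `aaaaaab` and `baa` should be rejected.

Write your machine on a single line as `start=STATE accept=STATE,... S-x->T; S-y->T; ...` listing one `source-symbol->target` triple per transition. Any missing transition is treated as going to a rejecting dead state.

The only thing that matters is how many `b`s have appeared, reduced mod 3. Use one state per residue: s0 for 0, …, s2 for 2. Reading `b` moves to the next residue; anything else stays put. s2 is accepting.
A 3-state machine:
        a   b  
>  s0   s0  s1 
   s1   s1  s2 
 * s2   s2  s0 
(> = start, * = accepting)

start=s0; accept=s2; s0-a->s0; s0-b->s1; s1-a->s1; s1-b->s2; s2-a->s2; s2-b->s0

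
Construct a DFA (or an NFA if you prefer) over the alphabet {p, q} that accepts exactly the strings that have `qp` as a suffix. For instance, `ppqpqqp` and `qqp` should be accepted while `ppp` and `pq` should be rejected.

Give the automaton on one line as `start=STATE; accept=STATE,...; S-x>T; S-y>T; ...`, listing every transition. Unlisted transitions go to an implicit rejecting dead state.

start=s0; accept=s2; s0-p>s0; s0-q>s1; s1-p>s2; s1-q>s1; s2-p>s0; s2-q>s1

Remember how much of `qp` the current input suffix matches. State s0 means no match yet; s1 means the last symbol is `q`; s2 means the last 2 symbols are `qp`. Only s2 accepts. On a mismatch, fall back to the longest proper suffix that is still a prefix of `qp`.
        p   q  
>  s0   s0  s1 
   s1   s2  s1 
 * s2   s0  s1 
(> = start, * = accepting)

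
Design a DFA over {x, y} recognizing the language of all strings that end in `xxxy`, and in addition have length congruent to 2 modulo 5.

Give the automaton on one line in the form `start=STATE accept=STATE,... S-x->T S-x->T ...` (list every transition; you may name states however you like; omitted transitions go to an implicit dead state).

start=S0 accept=S8 S0-x->S1 S0-y->S1 S1-x->S2 S1-y->S2 S2-x->S3 S2-y->S3 S3-x->S4 S3-y->S5 S4-x->S6 S4-y->S0 S5-x->S0 S5-y->S0 S6-x->S7 S6-y->S1 S7-x->S2 S7-y->S8 S8-x->S3 S8-y->S3

Build one automaton per condition and run them in lockstep. One (5 states) tracks how much of the suffix `xxxy` has currently been matched; the other (5 states) tracks the input length modulo 5. Each combined state is a pair, one component from each; accept when both components accept. Minimizing collapses redundant product states.
        x   y  
>  S0   S1  S1 
   S1   S2  S2 
   S2   S3  S3 
   S3   S4  S5 
   S4   S6  S0 
   S5   S0  S0 
   S6   S7  S1 
   S7   S2  S8 
 * S8   S3  S3 
(> = start, * = accepting)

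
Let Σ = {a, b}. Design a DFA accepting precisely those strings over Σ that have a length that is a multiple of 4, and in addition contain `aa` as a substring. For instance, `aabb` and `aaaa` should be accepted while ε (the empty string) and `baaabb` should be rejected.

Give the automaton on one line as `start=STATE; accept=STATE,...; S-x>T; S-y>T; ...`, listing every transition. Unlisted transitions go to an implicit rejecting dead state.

start=s0; accept=s9; s0-a>s1; s0-b>s2; s1-a>s3; s1-b>s4; s2-a>s5; s2-b>s4; s3-a>s6; s3-b>s6; s4-a>s7; s4-b>s8; s5-a>s6; s5-b>s8; s6-a>s9; s6-b>s9; s7-a>s9; s7-b>s0; s8-a>s10; s8-b>s0; s9-a>s11; s9-b>s11; s10-a>s11; s10-b>s2; s11-a>s3; s11-b>s3

Build one automaton per condition and run them in lockstep. The first has 4 states tracking the input length modulo 4; the second has 3 states tracking whether and how much of `aa` has been seen. A product state is a pair (one from each), accepting exactly when both do.
With 12 states:
          a    b  
>  s0     s1   s2 
   s1     s3   s4 
   s2     s5   s4 
   s3     s6   s6 
   s4     s7   s8 
   s5     s6   s8 
   s6     s9   s9 
   s7     s9   s0 
   s8    s10   s0 
 * s9    s11  s11 
   s10   s11   s2 
   s11    s3   s3 
(> = start, * = accepting)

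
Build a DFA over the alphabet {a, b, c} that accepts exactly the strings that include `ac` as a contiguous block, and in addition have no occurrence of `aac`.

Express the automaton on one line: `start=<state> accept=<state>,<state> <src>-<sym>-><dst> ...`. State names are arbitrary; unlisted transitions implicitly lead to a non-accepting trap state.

Build one automaton per condition and run them in lockstep. One (3 states) tracks whether and how much of `ac` has been seen; the other (4 states) tracks partial matches of the forbidden pattern `aac`. Each combined state is a pair, one component from each; accept when both components accept.
A 7-state machine:
        a   b   c  
>  S0   S1  S0  S0 
   S1   S2  S0  S3 
   S2   S2  S0  S4 
 * S3   S5  S3  S3 
   S4   S4  S4  S4 
 * S5   S6  S3  S3 
 * S6   S6  S3  S4 
(> = start, * = accepting)

start=S0 accept=S3,S5,S6 S0-a->S1 S0-b->S0 S0-c->S0 S1-a->S2 S1-b->S0 S1-c->S3 S2-a->S2 S2-b->S0 S2-c->S4 S3-a->S5 S3-b->S3 S3-c->S3 S4-a->S4 S4-b->S4 S4-c->S4 S5-a->S6 S5-b->S3 S5-c->S3 S6-a->S6 S6-b->S3 S6-c->S4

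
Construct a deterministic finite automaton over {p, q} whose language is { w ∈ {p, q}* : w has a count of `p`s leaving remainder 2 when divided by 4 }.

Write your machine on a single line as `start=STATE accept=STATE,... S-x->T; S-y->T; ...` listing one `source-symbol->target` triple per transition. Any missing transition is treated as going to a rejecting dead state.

start=s0; accept=s2; s0-p->s1; s0-q->s0; s1-p->s2; s1-q->s1; s2-p->s3; s2-q->s2; s3-p->s0; s3-q->s3

The only thing that matters is how many `p`s have appeared, reduced mod 4. Use one state per residue: s0 for 0, …, s3 for 3. Reading `p` moves to the next residue; anything else stays put. s2 is accepting.
With 4 states:
        p   q  
>  s0   s1  s0 
   s1   s2  s1 
 * s2   s3  s2 
   s3   s0  s3 
(> = start, * = accepting)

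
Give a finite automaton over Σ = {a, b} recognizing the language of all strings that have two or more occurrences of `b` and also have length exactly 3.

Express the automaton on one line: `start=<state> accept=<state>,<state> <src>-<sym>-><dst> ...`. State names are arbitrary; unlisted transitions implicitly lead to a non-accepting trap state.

Handle the two conditions separately and then intersect. The first has 4 states tracking the count of `b`s, saturating at 3; the second has 5 states tracking the input length, saturating at 4. A product state is a pair (one from each), accepting exactly when both do. Equivalent product states are then merged.
With 7 states:
        a   b  
>  S0   S1  S2 
   S1   S3  S4 
   S2   S4  S5 
   S3   S3  S3 
   S4   S3  S6 
   S5   S6  S6 
 * S6   S3  S3 
(> = start, * = accepting)

start=S0 accept=S6 S0-a->S1 S0-b->S2 S1-a->S3 S1-b->S4 S2-a->S4 S2-b->S5 S3-a->S3 S3-b->S3 S4-a->S3 S4-b->S6 S5-a->S6 S5-b->S6 S6-a->S3 S6-b->S3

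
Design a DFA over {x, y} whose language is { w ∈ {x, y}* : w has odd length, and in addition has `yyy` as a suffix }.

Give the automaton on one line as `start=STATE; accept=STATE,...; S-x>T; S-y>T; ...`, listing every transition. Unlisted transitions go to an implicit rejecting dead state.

start=A; accept=E; A-x>B; A-y>C; B-x>A; B-y>A; C-x>A; C-y>D; D-x>B; D-y>E; E-x>A; E-y>D

Build one automaton per condition and run them in lockstep. One (2 states) tracks the input length modulo 2; the other (4 states) tracks how much of the suffix `yyy` has currently been matched. Each combined state is a pair, one component from each; accept when both components accept. Equivalent product states are then merged.
       x  y 
>  A   B  C 
   B   A  A 
   C   A  D 
   D   B  E 
 * E   A  D 
(> = start, * = accepting)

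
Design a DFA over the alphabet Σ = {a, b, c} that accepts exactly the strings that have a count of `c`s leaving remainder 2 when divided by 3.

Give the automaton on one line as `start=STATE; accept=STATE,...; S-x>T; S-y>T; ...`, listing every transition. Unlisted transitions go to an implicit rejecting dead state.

The only thing that matters is how many `c`s have appeared, reduced mod 3. Use one state per residue: s0 for 0, …, s2 for 2. Reading `c` moves to the next residue; anything else stays put. s2 is accepting.
A 3-state machine:
        a   b   c  
>  s0   s0  s0  s1 
   s1   s1  s1  s2 
 * s2   s2  s2  s0 
(> = start, * = accepting)

start=s0; accept=s2; s0-a>s0; s0-b>s0; s0-c>s1; s1-a>s1; s1-b>s1; s1-c>s2; s2-a>s2; s2-b>s2; s2-c>s0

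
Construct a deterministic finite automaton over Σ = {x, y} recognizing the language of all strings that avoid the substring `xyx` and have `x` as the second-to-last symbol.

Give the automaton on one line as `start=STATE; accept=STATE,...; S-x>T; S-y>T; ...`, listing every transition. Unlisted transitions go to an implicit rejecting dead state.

start=A; accept=C,D; A-x>B; A-y>A; B-x>C; B-y>D; C-x>C; C-y>D; D-x>E; D-y>A; E-x>E; E-y>E

Handle the two conditions separately and then intersect. One (4 states) tracks partial matches of the forbidden pattern `xyx`; the other (7 states) tracks the last 2 symbols read. Each combined state is a pair, one component from each; accept when both components accept. After merging equivalent states the machine shrinks.
A 5-state machine:
       x  y 
>  A   B  A 
   B   C  D 
 * C   C  D 
 * D   E  A 
   E   E  E 
(> = start, * = accepting)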